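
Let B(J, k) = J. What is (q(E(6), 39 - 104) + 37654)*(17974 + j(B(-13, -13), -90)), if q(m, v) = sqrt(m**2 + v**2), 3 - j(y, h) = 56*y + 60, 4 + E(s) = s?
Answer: 702058830 + 18645*sqrt(4229) ≈ 7.0327e+8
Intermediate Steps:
E(s) = -4 + s
j(y, h) = -57 - 56*y (j(y, h) = 3 - (56*y + 60) = 3 - (60 + 56*y) = 3 + (-60 - 56*y) = -57 - 56*y)
(q(E(6), 39 - 104) + 37654)*(17974 + j(B(-13, -13), -90)) = (sqrt((-4 + 6)**2 + (39 - 104)**2) + 37654)*(17974 + (-57 - 56*(-13))) = (sqrt(2**2 + (-65)**2) + 37654)*(17974 + (-57 + 728)) = (sqrt(4 + 4225) + 37654)*(17974 + 671) = (sqrt(4229) + 37654)*18645 = (37654 + sqrt(4229))*18645 = 702058830 + 18645*sqrt(4229)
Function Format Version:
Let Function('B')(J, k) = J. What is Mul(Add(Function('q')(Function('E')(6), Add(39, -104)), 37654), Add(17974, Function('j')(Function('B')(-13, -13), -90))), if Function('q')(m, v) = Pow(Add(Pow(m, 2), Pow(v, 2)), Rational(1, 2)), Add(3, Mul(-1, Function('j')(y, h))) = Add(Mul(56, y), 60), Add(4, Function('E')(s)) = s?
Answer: Add(702058830, Mul(18645, Pow(4229, Rational(1, 2)))) ≈ 7.0327e+8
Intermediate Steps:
Function('E')(s) = Add(-4, s)
Function('j')(y, h) = Add(-57, Mul(-56, y)) (Function('j')(y, h) = Add(3, Mul(-1, Add(Mul(56, y), 60))) = Add(3, Mul(-1, Add(60, Mul(56, y)))) = Add(3, Add(-60, Mul(-56, y))) = Add(-57, Mul(-56, y)))
Mul(Add(Function('q')(Function('E')(6), Add(39, -104)), 37654), Add(17974, Function('j')(Function('B')(-13, -13), -90))) = Mul(Add(Pow(Add(Pow(Add(-4, 6), 2), Pow(Add(39, -104), 2)), Rational(1, 2)), 37654), Add(17974, Add(-57, Mul(-56, -13)))) = Mul(Add(Pow(Add(Pow(2, 2), Pow(-65, 2)), Rational(1, 2)), 37654), Add(17974, Add(-57, 728))) = Mul(Add(Pow(Add(4, 4225), Rational(1, 2)), 37654), Add(17974, 671)) = Mul(Add(Pow(4229, Rational(1, 2)), 37654), 18645) = Mul(Add(37654, Pow(4229, Rational(1, 2))), 18645) = Add(702058830, Mul(18645, Pow(4229, Rational(1, 2))))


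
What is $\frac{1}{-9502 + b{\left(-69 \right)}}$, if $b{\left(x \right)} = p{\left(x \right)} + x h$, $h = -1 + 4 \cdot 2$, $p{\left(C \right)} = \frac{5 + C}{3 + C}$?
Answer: $- \frac{33}{329473} \approx -0.00010016$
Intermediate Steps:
$p{\left(C \right)} = \frac{5 + C}{3 + C}$
$h = 7$ ($h = -1 + 8 = 7$)
$b{\left(x \right)} = 7 x + \frac{5 + x}{3 + x}$ ($b{\left(x \right)} = \frac{5 + x}{3 + x} + x 7 = \frac{5 + x}{3 + x} + 7 x = 7 x + \frac{5 + x}{3 + x}$)
$\frac{1}{-9502 + b{\left(-69 \right)}} = \frac{1}{-9502 + \frac{5 - 69 + 7 \left(-69\right) \left(3 - 69\right)}{3 - 69}} = \frac{1}{-9502 + \frac{5 - 69 + 7 \left(-69\right) \left(-66\right)}{-66}} = \frac{1}{-9502 - \frac{5 - 69 + 31878}{66}} = \frac{1}{-9502 - \frac{15907}{33}} = \frac{1}{- \frac{329473}{33}} = - \frac{33}{329473}$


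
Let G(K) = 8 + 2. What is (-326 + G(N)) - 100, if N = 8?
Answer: -416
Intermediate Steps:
G(K) = 10
(-326 + G(N)) - 100 = (-326 + 10) - 100 = -316 - 100 = -416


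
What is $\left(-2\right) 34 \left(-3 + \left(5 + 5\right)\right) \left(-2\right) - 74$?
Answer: $878$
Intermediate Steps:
$\left(-2\right) 34 \left(-3 + \left(5 + 5\right)\right) \left(-2\right) - 74 = - 68 \left(-3 + 10\right) \left(-2\right) - 74 = - 68 \cdot 7 \left(-2\right) - 74 = \left(-68\right) \left(-14\right) - 74 = 952 - 74 = 878$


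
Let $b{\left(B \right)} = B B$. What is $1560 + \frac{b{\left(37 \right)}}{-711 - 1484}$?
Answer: $\frac{3422831}{2195} \approx 1559.4$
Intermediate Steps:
$b{\left(B \right)} = B^{2}$
$1560 + \frac{b{\left(37 \right)}}{-711 - 1484} = 1560 + \frac{37^{2}}{-711 - 1484} = 1560 + \frac{1369}{-2195} = 1560 + 1369 \left(- \frac{1}{2195}\right) = 1560 - \frac{1369}{2195} = \frac{3422831}{2195}$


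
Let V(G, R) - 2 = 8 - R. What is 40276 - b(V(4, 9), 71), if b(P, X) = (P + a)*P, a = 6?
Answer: 40269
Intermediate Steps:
V(G, R) = 10 - R (V(G, R) = 2 + (8 - R) = 10 - R)
b(P, X) = P*(6 + P) (b(P, X) = (P + 6)*P = (6 + P)*P = P*(6 + P))
40276 - b(V(4, 9), 71) = 40276 - (10 - 1*9)*(6 + (10 - 1*9)) = 40276 - (10 - 9)*(6 + (10 - 9)) = 40276 - (6 + 1) = 40276 - 7 = 40269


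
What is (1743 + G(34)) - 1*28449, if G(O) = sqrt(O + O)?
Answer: -26706 + 2*sqrt(17) ≈ -26698.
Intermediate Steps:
G(O) = sqrt(2)*sqrt(O) (G(O) = sqrt(2*O) = sqrt(2)*sqrt(O))
(1743 + G(34)) - 1*28449 = (1743 + sqrt(2)*sqrt(34)) - 1*28449 = (1743 + 2*sqrt(17)) - 28449 = -26706 + 2*sqrt(17)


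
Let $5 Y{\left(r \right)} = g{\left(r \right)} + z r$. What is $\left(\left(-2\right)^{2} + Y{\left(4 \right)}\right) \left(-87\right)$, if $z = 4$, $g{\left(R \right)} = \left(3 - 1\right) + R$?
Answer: $- \frac{3654}{5} \approx -730.8$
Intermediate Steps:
$g{\left(R \right)} = 2 + R$
$Y{\left(r \right)} = \frac{2}{5} + r$ ($Y{\left(r \right)} = \frac{\left(2 + r\right) + 4 r}{5} = \frac{2 + 5 r}{5} = \frac{2}{5} + r$)
$\left(\left(-2\right)^{2} + Y{\left(4 \right)}\right) \left(-87\right) = \left(\left(-2\right)^{2} + \left(\frac{2}{5} + 4\right)\right) \left(-87\right) = \left(4 + \frac{22}{5}\right) \left(-87\right) = \frac{42}{5} \left(-87\right) = - \frac{3654}{5}$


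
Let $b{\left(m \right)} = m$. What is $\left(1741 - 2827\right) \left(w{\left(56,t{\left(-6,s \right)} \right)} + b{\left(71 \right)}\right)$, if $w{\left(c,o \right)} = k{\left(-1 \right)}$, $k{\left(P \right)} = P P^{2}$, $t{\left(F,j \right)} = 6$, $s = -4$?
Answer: $-76020$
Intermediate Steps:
$k{\left(P \right)} = P^{3}$
$w{\left(c,o \right)} = -1$ ($w{\left(c,o \right)} = \left(-1\right)^{3} = -1$)
$\left(1741 - 2827\right) \left(w{\left(56,t{\left(-6,s \right)} \right)} + b{\left(71 \right)}\right) = \left(1741 - 2827\right) \left(-1 + 71\right) = \left(-1086\right) 70 = -76020$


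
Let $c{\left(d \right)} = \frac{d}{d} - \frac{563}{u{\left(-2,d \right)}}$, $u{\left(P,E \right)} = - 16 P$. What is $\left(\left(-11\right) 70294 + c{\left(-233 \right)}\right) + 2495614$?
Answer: $\frac{55115629}{32} \approx 1.7224 \cdot 10^{6}$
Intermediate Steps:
$c{\left(d \right)} = - \frac{531}{32}$ ($c{\left(d \right)} = \frac{d}{d} - \frac{563}{\left(-16\right) \left(-2\right)} = 1 - \frac{563}{32} = - \frac{531}{32}$)
$\left(\left(-11\right) 70294 + c{\left(-233 \right)}\right) + 2495614 = \left(\left(-11\right) 70294 - \frac{531}{32}\right) + 2495614 = \left(-773234 - \frac{531}{32}\right) + 2495614 = - \frac{24744019}{32} + 2495614 = \frac{55115629}{32}$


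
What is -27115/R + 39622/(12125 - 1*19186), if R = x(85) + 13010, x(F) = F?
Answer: -142061821/18492759 ≈ -7.6820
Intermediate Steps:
R = 13095 (R = 85 + 13010 = 13095)
-27115/R + 39622/(12125 - 1*19186) = -27115/13095 + 39622/(12125 - 1*19186) = -27115*1/13095 + 39622/(12125 - 19186) = -5423/2619 + 39622/(-7061) = -5423/2619 + 39622*(-1/7061) = -5423/2619 - 39622/7061 = -142061821/18492759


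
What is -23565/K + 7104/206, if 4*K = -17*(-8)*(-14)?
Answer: 4117947/49028 ≈ 83.992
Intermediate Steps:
K = -476 (K = (-17*(-8)*(-14))/4 = (136*(-14))/4 = (¼)*(-1904) = -476)
-23565/K + 7104/206 = -23565/(-476) + 7104/206 = -23565*(-1/476) + 7104*(1/206) = 23565/476 + 3552/103 = 4117947/49028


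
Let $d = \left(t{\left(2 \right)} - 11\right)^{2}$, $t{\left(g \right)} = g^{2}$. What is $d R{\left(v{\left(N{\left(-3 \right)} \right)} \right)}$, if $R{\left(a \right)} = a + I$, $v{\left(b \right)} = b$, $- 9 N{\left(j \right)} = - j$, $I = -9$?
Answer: $- \frac{1372}{3} \approx -457.33$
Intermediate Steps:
$N{\left(j \right)} = \frac{j}{9}$ ($N{\left(j \right)} = - \frac{\left(-1\right) j}{9} = \frac{j}{9}$)
$R{\left(a \right)} = -9 + a$ ($R{\left(a \right)} = a - 9 = -9 + a$)
$d = 49$ ($d = \left(2^{2} - 11\right)^{2} = \left(4 - 11\right)^{2} = \left(-7\right)^{2} = 49$)
$d R{\left(v{\left(N{\left(-3 \right)} \right)} \right)} = 49 \left(-9 + \frac{1}{9} \left(-3\right)\right) = 49 \left(-9 - \frac{1}{3}\right) = 49 \left(- \frac{28}{3}\right) = - \frac{1372}{3}$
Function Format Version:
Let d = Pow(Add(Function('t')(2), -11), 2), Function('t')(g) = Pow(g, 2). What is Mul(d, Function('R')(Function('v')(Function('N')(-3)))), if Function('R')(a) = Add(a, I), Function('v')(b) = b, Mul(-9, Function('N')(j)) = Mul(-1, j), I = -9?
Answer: Rational(-1372, 3) ≈ -457.33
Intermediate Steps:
Function('N')(j) = Mul(Rational(1, 9), j) (Function('N')(j) = Mul(Rational(-1, 9), Mul(-1, j)) = Mul(Rational(1, 9), j))
Function('R')(a) = Add(-9, a) (Function('R')(a) = Add(a, -9) = Add(-9, a))
d = 49 (d = Pow(Add(Pow(2, 2), -11), 2) = Pow(Add(4, -11), 2) = Pow(-7, 2) = 49)
Mul(d, Function('R')(Function('v')(Function('N')(-3)))) = Mul(49, Add(-9, Mul(Rational(1, 9), -3))) = Mul(49, Add(-9, Rational(-1, 3))) = Mul(49, Rational(-28, 3)) = Rational(-1372, 3)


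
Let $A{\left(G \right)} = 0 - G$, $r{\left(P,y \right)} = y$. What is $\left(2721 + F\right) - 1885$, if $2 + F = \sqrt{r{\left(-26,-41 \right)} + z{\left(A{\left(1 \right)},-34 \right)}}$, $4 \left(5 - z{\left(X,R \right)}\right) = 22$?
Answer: $834 + \frac{i \sqrt{166}}{2} \approx 834.0 + 6.442 i$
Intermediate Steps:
$A{\left(G \right)} = - G$
$z{\left(X,R \right)} = - \frac{1}{2}$ ($z{\left(X,R \right)} = 5 - \frac{11}{2} = - \frac{1}{2}$)
$F = -2 + \frac{i \sqrt{166}}{2}$ ($F = -2 + \sqrt{-41 - \frac{1}{2}} = -2 + \sqrt{- \frac{83}{2}} = -2 + \frac{i \sqrt{166}}{2} \approx -2.0 + 6.442 i$)
$\left(2721 + F\right) - 1885 = \left(2721 - \left(2 - \frac{i \sqrt{166}}{2}\right)\right) - 1885 = \left(2719 + \frac{i \sqrt{166}}{2}\right) - 1885 = 834 + \frac{i \sqrt{166}}{2}$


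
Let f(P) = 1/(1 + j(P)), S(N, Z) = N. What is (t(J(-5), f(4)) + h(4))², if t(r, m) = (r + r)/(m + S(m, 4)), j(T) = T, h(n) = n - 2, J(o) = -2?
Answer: 64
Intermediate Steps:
h(n) = -2 + n
f(P) = 1/(1 + P)
t(r, m) = r/m (t(r, m) = (r + r)/(m + m) = (2*r)/((2*m)) = (2*r)*(1/(2*m)) = r/m)
(t(J(-5), f(4)) + h(4))² = (-2/(1/(1 + 4)) + (-2 + 4))² = (-2/(1/5) + 2)² = (-2/⅕ + 2)² = (-2*5 + 2)² = (-10 + 2)² = (-8)² = 64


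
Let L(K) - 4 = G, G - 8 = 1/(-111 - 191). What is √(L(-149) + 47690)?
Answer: 3*√483401434/302 ≈ 218.41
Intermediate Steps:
G = 2415/302 (G = 8 + 1/(-111 - 191) = 8 + 1/(-302) = 8 - 1/302 = 2415/302 ≈ 7.9967)
L(K) = 3623/302 (L(K) = 4 + 2415/302 = 3623/302)
√(L(-149) + 47690) = √(3623/302 + 47690) = √(14406003/302) = 3*√483401434/302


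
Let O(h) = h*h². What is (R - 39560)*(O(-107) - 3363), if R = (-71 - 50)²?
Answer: 30610649114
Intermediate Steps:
O(h) = h³
R = 14641 (R = (-121)² = 14641)
(R - 39560)*(O(-107) - 3363) = (14641 - 39560)*((-107)³ - 3363) = -24919*(-1225043 - 3363) = -24919*(-1228406) = 30610649114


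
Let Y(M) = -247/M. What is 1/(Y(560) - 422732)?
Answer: -560/236730167 ≈ -2.3656e-6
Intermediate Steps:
1/(Y(560) - 422732) = 1/(-247/560 - 422732) = 1/(-236730167/560) = -560/236730167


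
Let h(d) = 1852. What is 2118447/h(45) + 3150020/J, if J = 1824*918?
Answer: 222064330259/193815504 ≈ 1145.8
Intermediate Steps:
J = 1674432
2118447/h(45) + 3150020/J = 2118447/1852 + 3150020/1674432 = 2118447*(1/1852) + 3150020*(1/1674432) = 2118447/1852 + 787505/418608 = 222064330259/193815504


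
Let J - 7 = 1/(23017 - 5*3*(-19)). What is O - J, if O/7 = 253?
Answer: 41104727/23302 ≈ 1764.0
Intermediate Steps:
O = 1771 (O = 7*253 = 1771)
J = 163115/23302 (J = 7 + 1/(23017 - 5*3*(-19)) = 7 + 1/(23017 - 15*(-19)) = 7 + 1/(23017 + 285) = 7 + 1/23302 = 163115/23302 ≈ 7.0000)
O - J = 1771 - 1*163115/23302 = 1771 - 163115/23302 = 41104727/23302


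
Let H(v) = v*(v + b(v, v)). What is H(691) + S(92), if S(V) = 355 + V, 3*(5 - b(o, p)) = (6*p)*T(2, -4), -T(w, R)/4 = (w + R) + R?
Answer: -22437705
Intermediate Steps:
T(w, R) = -8*R - 4*w (T(w, R) = -4*((w + R) + R) = -4*((R + w) + R) = -4*(w + 2*R) = -8*R - 4*w)
b(o, p) = 5 - 48*p (b(o, p) = 5 - 6*p*(-8*(-4) - 4*2)/3 = 5 - 6*p*(32 - 8)/3 = 5 - 6*p*24/3 = 5 - 48*p)
H(v) = v*(5 - 47*v) (H(v) = v*(v + (5 - 48*v)) = v*(5 - 47*v))
H(691) + S(92) = 691*(5 - 47*691) + (355 + 92) = 691*(5 - 32477) + 447 = 691*(-32472) + 447 = -22438152 + 447 = -22437705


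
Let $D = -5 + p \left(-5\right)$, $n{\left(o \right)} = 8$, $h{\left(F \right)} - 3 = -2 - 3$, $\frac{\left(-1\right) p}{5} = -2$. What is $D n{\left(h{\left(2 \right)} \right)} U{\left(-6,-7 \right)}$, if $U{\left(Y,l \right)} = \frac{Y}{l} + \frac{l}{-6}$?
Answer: $- \frac{18700}{21} \approx -890.48$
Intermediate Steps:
$p = 10$ ($p = \left(-5\right) \left(-2\right) = 10$)
$U{\left(Y,l \right)} = - \frac{l}{6} + \frac{Y}{l}$ ($U{\left(Y,l \right)} = \frac{Y}{l} + l \left(- \frac{1}{6}\right) = \frac{Y}{l} - \frac{l}{6} = - \frac{l}{6} + \frac{Y}{l}$)
$h{\left(F \right)} = -2$ ($h{\left(F \right)} = 3 - 5 = -2$)
$D = -55$ ($D = -5 + 10 \left(-5\right) = -5 - 50 = -55$)
$D n{\left(h{\left(2 \right)} \right)} U{\left(-6,-7 \right)} = \left(-55\right) 8 \left(\left(- \frac{1}{6}\right) \left(-7\right) - \frac{6}{-7}\right) = - 440 \left(\frac{7}{6} - - \frac{6}{7}\right) = - 440 \left(\frac{7}{6} + \frac{6}{7}\right) = \left(-440\right) \frac{85}{42} = - \frac{18700}{21}$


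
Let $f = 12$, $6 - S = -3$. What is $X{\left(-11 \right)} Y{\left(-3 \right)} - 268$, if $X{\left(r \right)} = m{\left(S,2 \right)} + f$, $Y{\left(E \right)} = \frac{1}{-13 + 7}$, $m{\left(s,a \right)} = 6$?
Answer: $-271$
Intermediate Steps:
$S = 9$ ($S = 6 - -3 = 6 + 3 = 9$)
$Y{\left(E \right)} = - \frac{1}{6}$ ($Y{\left(E \right)} = \frac{1}{-6} = - \frac{1}{6}$)
$X{\left(r \right)} = 18$ ($X{\left(r \right)} = 6 + 12 = 18$)
$X{\left(-11 \right)} Y{\left(-3 \right)} - 268 = 18 \left(- \frac{1}{6}\right) - 268 = -3 - 268 = -271$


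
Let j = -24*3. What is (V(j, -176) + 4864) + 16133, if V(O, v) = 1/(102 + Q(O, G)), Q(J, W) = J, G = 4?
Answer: 629911/30 ≈ 20997.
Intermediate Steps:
j = -72
V(O, v) = 1/(102 + O)
(V(j, -176) + 4864) + 16133 = (1/(102 - 72) + 4864) + 16133 = (1/30 + 4864) + 16133 = 145921/30 + 16133 = 629911/30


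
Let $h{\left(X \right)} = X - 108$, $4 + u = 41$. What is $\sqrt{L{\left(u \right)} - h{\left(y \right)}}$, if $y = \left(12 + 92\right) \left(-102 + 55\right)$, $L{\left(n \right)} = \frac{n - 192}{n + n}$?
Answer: $\frac{3 \sqrt{3038514}}{74} \approx 70.668$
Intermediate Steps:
$u = 37$ ($u = -4 + 41 = 37$)
$L{\left(n \right)} = \frac{-192 + n}{2 n}$
$y = -4888$ ($y = 104 \left(-47\right) = -4888$)
$h{\left(X \right)} = -108 + X$
$\sqrt{L{\left(u \right)} - h{\left(y \right)}} = \sqrt{\frac{-192 + 37}{2 \cdot 37} - \left(-108 - 4888\right)} = \sqrt{\frac{1}{2} \cdot \frac{1}{37} \left(-155\right) - -4996} = \sqrt{- \frac{155}{74} + 4996} = \sqrt{\frac{369549}{74}} = \frac{3 \sqrt{3038514}}{74}$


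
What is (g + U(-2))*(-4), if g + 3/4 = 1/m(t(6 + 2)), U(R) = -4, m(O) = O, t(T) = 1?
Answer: 15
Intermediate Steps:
g = ¼ (g = -¾ + 1/1 = -¾ + 1 = ¼ ≈ 0.25000)
(g + U(-2))*(-4) = (¼ - 4)*(-4) = -15/4*(-4) = 15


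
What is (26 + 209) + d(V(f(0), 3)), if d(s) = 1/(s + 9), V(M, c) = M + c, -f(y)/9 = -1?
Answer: 4936/21 ≈ 235.05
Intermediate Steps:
f(y) = 9 (f(y) = -9*(-1) = 9)
d(s) = 1/(9 + s)
(26 + 209) + d(V(f(0), 3)) = (26 + 209) + 1/(9 + (9 + 3)) = 235 + 1/(9 + 12) = 235 + 1/21 = 4936/21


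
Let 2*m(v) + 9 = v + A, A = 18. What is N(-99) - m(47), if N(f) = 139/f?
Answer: -2911/99 ≈ -29.404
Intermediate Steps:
m(v) = 9/2 + v/2 (m(v) = -9/2 + (v + 18)/2 = -9/2 + (18 + v)/2 = -9/2 + (9 + v/2) = 9/2 + v/2)
N(-99) - m(47) = 139/(-99) - (9/2 + (½)*47) = 139*(-1/99) - (9/2 + 47/2) = -139/99 - 1*28 = -139/99 - 28 = -2911/99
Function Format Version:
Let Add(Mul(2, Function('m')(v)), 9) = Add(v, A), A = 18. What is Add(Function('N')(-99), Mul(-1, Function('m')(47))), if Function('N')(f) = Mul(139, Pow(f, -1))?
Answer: Rational(-2911, 99) ≈ -29.404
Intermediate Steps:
Function('m')(v) = Add(Rational(9, 2), Mul(Rational(1, 2), v)) (Function('m')(v) = Add(Rational(-9, 2), Mul(Rational(1, 2), Add(v, 18))) = Add(Rational(-9, 2), Mul(Rational(1, 2), Add(18, v))) = Add(Rational(-9, 2), Add(9, Mul(Rational(1, 2), v))) = Add(Rational(9, 2), Mul(Rational(1, 2), v)))
Add(Function('N')(-99), Mul(-1, Function('m')(47))) = Add(Mul(139, Pow(-99, -1)), Mul(-1, Add(Rational(9, 2), Mul(Rational(1, 2), 47)))) = Add(Mul(139, Rational(-1, 99)), Mul(-1, Add(Rational(9, 2), Rational(47, 2)))) = Add(Rational(-139, 99), Mul(-1, 28)) = Add(Rational(-139, 99), -28) = Rational(-2911, 99)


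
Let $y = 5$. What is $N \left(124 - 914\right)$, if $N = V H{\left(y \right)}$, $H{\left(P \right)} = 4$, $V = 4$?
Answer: $-12640$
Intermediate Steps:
$N = 16$ ($N = 4 \cdot 4 = 16$)
$N \left(124 - 914\right) = 16 \left(124 - 914\right) = 16 \left(-790\right) = -12640$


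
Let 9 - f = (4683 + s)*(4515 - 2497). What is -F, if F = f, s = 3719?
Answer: 16955227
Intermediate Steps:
f = -16955227 (f = 9 - (4683 + 3719)*(4515 - 2497) = 9 - 8402*2018 = 9 - 1*16955236 = 9 - 16955236 = -16955227)
F = -16955227
-F = -1*(-16955227) = 16955227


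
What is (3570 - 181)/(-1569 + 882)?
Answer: -3389/687 ≈ -4.9330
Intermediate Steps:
(3570 - 181)/(-1569 + 882) = 3389/(-687) = 3389*(-1/687) = -3389/687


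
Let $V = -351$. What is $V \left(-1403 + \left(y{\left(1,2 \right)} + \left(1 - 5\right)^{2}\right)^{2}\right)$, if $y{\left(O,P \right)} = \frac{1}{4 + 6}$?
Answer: $\frac{40147029}{100} \approx 4.0147 \cdot 10^{5}$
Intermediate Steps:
$y{\left(O,P \right)} = \frac{1}{10}$
$V \left(-1403 + \left(y{\left(1,2 \right)} + \left(1 - 5\right)^{2}\right)^{2}\right) = - 351 \left(-1403 + \left(\frac{1}{10} + \left(1 - 5\right)^{2}\right)^{2}\right) = - 351 \left(-1403 + \left(\frac{1}{10} + \left(-4\right)^{2}\right)^{2}\right) = - 351 \left(-1403 + \left(\frac{1}{10} + 16\right)^{2}\right) = - 351 \left(-1403 + \left(\frac{161}{10}\right)^{2}\right) = - 351 \left(-1403 + \frac{25921}{100}\right) = \left(-351\right) \left(- \frac{114379}{100}\right) = \frac{40147029}{100}$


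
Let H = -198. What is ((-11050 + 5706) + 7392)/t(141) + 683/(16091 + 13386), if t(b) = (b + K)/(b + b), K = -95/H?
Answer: 3370776809935/825739201 ≈ 4082.1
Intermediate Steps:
K = 95/198 (K = -95/(-198) = -95*(-1/198) = 95/198 ≈ 0.47980)
t(b) = (95/198 + b)/(2*b) (t(b) = (b + 95/198)/(b + b) = (95/198 + b)/((2*b)) = (95/198 + b)*(1/(2*b)) = (95/198 + b)/(2*b))
((-11050 + 5706) + 7392)/t(141) + 683/(16091 + 13386) = ((-11050 + 5706) + 7392)/(((1/396)*(95 + 198*141)/141)) + 683/(16091 + 13386) = (-5344 + 7392)/(((1/396)*(1/141)*(95 + 27918))) + 683/29477 = 2048/(((1/396)*(1/141)*28013)) + 683*(1/29477) = 2048/(28013/55836) + 683/29477 = 2048*(55836/28013) + 683/29477 = 114352128/28013 + 683/29477 = 3370776809935/825739201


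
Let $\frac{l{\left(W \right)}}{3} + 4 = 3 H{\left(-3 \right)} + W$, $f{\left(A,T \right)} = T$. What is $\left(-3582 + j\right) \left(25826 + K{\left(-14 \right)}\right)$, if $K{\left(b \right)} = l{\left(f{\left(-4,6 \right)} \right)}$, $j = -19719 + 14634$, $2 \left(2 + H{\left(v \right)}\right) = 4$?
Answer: $-223885944$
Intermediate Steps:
$H{\left(v \right)} = 0$ ($H{\left(v \right)} = -2 + \frac{1}{2} \cdot 4 = -2 + 2 = 0$)
$j = -5085$
$l{\left(W \right)} = -12 + 3 W$ ($l{\left(W \right)} = -12 + 3 \left(3 \cdot 0 + W\right) = -12 + 3 \left(0 + W\right) = -12 + 3 W$)
$K{\left(b \right)} = 6$ ($K{\left(b \right)} = -12 + 3 \cdot 6 = -12 + 18 = 6$)
$\left(-3582 + j\right) \left(25826 + K{\left(-14 \right)}\right) = \left(-3582 - 5085\right) \left(25826 + 6\right) = \left(-8667\right) 25832 = -223885944$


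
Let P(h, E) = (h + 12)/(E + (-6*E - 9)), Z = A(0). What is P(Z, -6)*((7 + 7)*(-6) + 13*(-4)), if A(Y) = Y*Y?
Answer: -544/7 ≈ -77.714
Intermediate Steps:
A(Y) = Y**2
Z = 0 (Z = 0**2 = 0)
P(h, E) = (12 + h)/(-9 - 5*E) (P(h, E) = (12 + h)/(E + (-9 - 6*E)) = (12 + h)/(-9 - 5*E))
P(Z, -6)*((7 + 7)*(-6) + 13*(-4)) = ((-12 - 1*0)/(9 + 5*(-6)))*((7 + 7)*(-6) + 13*(-4)) = ((-12 + 0)/(9 - 30))*(14*(-6) - 52) = (-12/(-21))*(-84 - 52) = -1/21*(-12)*(-136) = (4/7)*(-136) = -544/7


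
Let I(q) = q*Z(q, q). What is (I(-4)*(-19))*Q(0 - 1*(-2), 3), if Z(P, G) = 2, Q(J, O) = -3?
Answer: -456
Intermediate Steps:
I(q) = 2*q (I(q) = q*2 = 2*q)
(I(-4)*(-19))*Q(0 - 1*(-2), 3) = ((2*(-4))*(-19))*(-3) = -8*(-19)*(-3) = 152*(-3) = -456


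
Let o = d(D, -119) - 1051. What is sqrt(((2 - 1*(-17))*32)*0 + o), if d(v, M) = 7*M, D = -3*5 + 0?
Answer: 2*I*sqrt(471) ≈ 43.405*I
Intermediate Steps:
D = -15 (D = -15 + 0 = -15)
o = -1884 (o = 7*(-119) - 1051 = -833 - 1051 = -1884)
sqrt(((2 - 1*(-17))*32)*0 + o) = sqrt(((2 - 1*(-17))*32)*0 - 1884) = sqrt(((2 + 17)*32)*0 - 1884) = sqrt((19*32)*0 - 1884) = sqrt(608*0 - 1884) = sqrt(0 - 1884) = sqrt(-1884) = 2*I*sqrt(471)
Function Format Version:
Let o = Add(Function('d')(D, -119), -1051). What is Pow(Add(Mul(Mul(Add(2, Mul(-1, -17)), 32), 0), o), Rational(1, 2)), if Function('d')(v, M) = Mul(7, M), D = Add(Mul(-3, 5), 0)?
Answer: Mul(2, I, Pow(471, Rational(1, 2))) ≈ Mul(43.405, I)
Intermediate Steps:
D = -15 (D = Add(-15, 0) = -15)
o = -1884 (o = Add(Mul(7, -119), -1051) = Add(-833, -1051) = -1884)
Pow(Add(Mul(Mul(Add(2, Mul(-1, -17)), 32), 0), o), Rational(1, 2)) = Pow(Add(Mul(Mul(Add(2, Mul(-1, -17)), 32), 0), -1884), Rational(1, 2)) = Pow(Add(Mul(Mul(Add(2, 17), 32), 0), -1884), Rational(1, 2)) = Pow(Add(Mul(Mul(19, 32), 0), -1884), Rational(1, 2)) = Pow(Add(Mul(608, 0), -1884), Rational(1, 2)) = Pow(Add(0, -1884), Rational(1, 2)) = Pow(-1884, Rational(1, 2)) = Mul(2, I, Pow(471, Rational(1, 2)))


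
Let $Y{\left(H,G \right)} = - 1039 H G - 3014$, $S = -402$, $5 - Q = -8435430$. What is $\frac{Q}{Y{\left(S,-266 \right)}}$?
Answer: $- \frac{8435435}{111105362} \approx -0.075923$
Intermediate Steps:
$Q = 8435435$ ($Q = 5 - -8435430 = 5 + 8435430 = 8435435$)
$Y{\left(H,G \right)} = -3014 - 1039 G H$ ($Y{\left(H,G \right)} = - 1039 G H - 3014 = -3014 - 1039 G H$)
$\frac{Q}{Y{\left(S,-266 \right)}} = \frac{8435435}{-3014 - \left(-276374\right) \left(-402\right)} = \frac{8435435}{-3014 - 111102348} = \frac{8435435}{-111105362} = 8435435 \left(- \frac{1}{111105362}\right) = - \frac{8435435}{111105362}$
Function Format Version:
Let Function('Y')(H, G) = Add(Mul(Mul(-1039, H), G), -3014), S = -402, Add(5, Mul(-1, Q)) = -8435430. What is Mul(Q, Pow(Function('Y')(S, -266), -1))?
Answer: Rational(-8435435, 111105362) ≈ -0.075923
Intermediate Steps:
Q = 8435435 (Q = Add(5, Mul(-1, -8435430)) = Add(5, 8435430) = 8435435)
Function('Y')(H, G) = Add(-3014, Mul(-1039, G, H)) (Function('Y')(H, G) = Add(Mul(-1039, G, H), -3014) = Add(-3014, Mul(-1039, G, H)))
Mul(Q, Pow(Function('Y')(S, -266), -1)) = Mul(8435435, Pow(Add(-3014, Mul(-1039, -266, -402)), -1)) = Mul(8435435, Pow(Add(-3014, -111102348), -1)) = Mul(8435435, Pow(-111105362, -1)) = Mul(8435435, Rational(-1, 111105362)) = Rational(-8435435, 111105362)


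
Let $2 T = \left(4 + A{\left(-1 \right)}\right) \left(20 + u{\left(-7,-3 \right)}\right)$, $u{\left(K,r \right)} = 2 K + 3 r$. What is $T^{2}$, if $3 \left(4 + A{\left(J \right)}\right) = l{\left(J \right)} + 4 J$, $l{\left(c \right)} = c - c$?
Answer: $4$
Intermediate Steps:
$l{\left(c \right)} = 0$
$A{\left(J \right)} = -4 + \frac{4 J}{3}$ ($A{\left(J \right)} = -4 + \frac{0 + 4 J}{3} = -4 + \frac{4 J}{3}$)
$T = 2$ ($T = \frac{\left(4 + \left(-4 + \frac{4}{3} \left(-1\right)\right)\right) \left(20 + \left(2 \left(-7\right) + 3 \left(-3\right)\right)\right)}{2} = \frac{\left(4 - \frac{16}{3}\right) \left(20 - 23\right)}{2} = \frac{\left(- \frac{4}{3}\right) \left(-3\right)}{2} = \frac{1}{2} \cdot 4 = 2$)
$T^{2} = 2^{2} = 4$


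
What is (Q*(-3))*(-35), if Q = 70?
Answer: 7350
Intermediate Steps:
(Q*(-3))*(-35) = (70*(-3))*(-35) = -210*(-35) = 7350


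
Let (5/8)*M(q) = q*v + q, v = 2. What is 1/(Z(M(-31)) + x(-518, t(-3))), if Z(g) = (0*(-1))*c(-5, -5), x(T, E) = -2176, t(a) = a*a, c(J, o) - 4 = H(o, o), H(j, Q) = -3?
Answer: -1/2176 ≈ -0.00045956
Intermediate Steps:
c(J, o) = 1 (c(J, o) = 4 - 3 = 1)
t(a) = a²
M(q) = 24*q/5 (M(q) = 8*(q*2 + q)/5 = 8*(2*q + q)/5 = 8*(3*q)/5 = 24*q/5)
Z(g) = 0 (Z(g) = (0*(-1))*1 = 0*1 = 0)
1/(Z(M(-31)) + x(-518, t(-3))) = 1/(0 - 2176) = 1/(-2176) = -1/2176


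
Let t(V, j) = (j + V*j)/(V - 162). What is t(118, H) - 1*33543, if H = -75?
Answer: -1466967/44 ≈ -33340.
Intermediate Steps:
t(V, j) = (j + V*j)/(-162 + V)
t(118, H) - 1*33543 = -75*(1 + 118)/(-162 + 118) - 1*33543 = -75*119/(-44) - 33543 = -75*(-1/44)*119 - 33543 = 8925/44 - 33543 = -1466967/44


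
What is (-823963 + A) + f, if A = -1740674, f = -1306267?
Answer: -3870904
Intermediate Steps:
(-823963 + A) + f = (-823963 - 1740674) - 1306267 = -2564637 - 1306267 = -3870904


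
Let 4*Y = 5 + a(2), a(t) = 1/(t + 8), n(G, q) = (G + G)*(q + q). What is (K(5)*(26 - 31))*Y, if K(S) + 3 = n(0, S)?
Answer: 153/8 ≈ 19.125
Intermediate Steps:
n(G, q) = 4*G*q (n(G, q) = (2*G)*(2*q) = 4*G*q)
K(S) = -3 (K(S) = -3 + 4*0*S = -3 + 0 = -3)
a(t) = 1/(8 + t)
Y = 51/40 (Y = (5 + 1/(8 + 2))/4 = (5 + 1/10)/4 = (1/4)*(51/10) = 51/40 ≈ 1.2750)
(K(5)*(26 - 31))*Y = -3*(26 - 31)*(51/40) = -3*(-5)*(51/40) = 15*(51/40) = 153/8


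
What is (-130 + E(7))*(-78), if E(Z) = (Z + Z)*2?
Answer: 7956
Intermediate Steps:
E(Z) = 4*Z (E(Z) = (2*Z)*2 = 4*Z)
(-130 + E(7))*(-78) = (-130 + 4*7)*(-78) = (-130 + 28)*(-78) = -102*(-78) = 7956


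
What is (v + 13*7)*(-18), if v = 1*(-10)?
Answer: -1458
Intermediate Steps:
v = -10
(v + 13*7)*(-18) = (-10 + 13*7)*(-18) = (-10 + 91)*(-18) = 81*(-18) = -1458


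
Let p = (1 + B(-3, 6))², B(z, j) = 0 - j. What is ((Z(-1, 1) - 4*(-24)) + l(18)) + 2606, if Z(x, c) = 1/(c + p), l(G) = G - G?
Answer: 70253/26 ≈ 2702.0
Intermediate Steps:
l(G) = 0
B(z, j) = -j
p = 25 (p = (1 - 1*6)² = (1 - 6)² = (-5)² = 25)
Z(x, c) = 1/(25 + c) (Z(x, c) = 1/(c + 25) = 1/(25 + c))
((Z(-1, 1) - 4*(-24)) + l(18)) + 2606 = ((1/(25 + 1) - 4*(-24)) + 0) + 2606 = ((1/26 + 96) + 0) + 2606 = (2497/26 + 0) + 2606 = 2497/26 + 2606 = 70253/26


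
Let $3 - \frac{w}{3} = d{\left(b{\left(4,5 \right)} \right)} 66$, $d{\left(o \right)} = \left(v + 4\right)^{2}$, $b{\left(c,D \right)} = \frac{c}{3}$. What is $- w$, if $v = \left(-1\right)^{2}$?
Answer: $4941$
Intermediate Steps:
$v = 1$
$b{\left(c,D \right)} = \frac{c}{3}$ ($b{\left(c,D \right)} = c \frac{1}{3} = \frac{c}{3}$)
$d{\left(o \right)} = 25$ ($d{\left(o \right)} = \left(1 + 4\right)^{2} = 5^{2} = 25$)
$w = -4941$ ($w = 9 - 3 \cdot 25 \cdot 66 = 9 - 4950 = -4941$)
$- w = \left(-1\right) \left(-4941\right) = 4941$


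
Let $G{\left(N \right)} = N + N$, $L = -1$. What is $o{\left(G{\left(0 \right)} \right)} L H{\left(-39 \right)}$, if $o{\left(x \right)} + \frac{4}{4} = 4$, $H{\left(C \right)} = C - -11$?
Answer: $84$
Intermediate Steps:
$G{\left(N \right)} = 2 N$
$H{\left(C \right)} = 11 + C$ ($H{\left(C \right)} = C + 11 = 11 + C$)
$o{\left(x \right)} = 3$ ($o{\left(x \right)} = -1 + 4 = 3$)
$o{\left(G{\left(0 \right)} \right)} L H{\left(-39 \right)} = 3 \left(-1\right) \left(11 - 39\right) = \left(-3\right) \left(-28\right) = 84$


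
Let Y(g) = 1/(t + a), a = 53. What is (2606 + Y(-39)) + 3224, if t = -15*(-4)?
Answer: 658791/113 ≈ 5830.0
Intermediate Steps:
t = 60
Y(g) = 1/113 (Y(g) = 1/(60 + 53) = 1/113)
(2606 + Y(-39)) + 3224 = (2606 + 1/113) + 3224 = 294479/113 + 3224 = 658791/113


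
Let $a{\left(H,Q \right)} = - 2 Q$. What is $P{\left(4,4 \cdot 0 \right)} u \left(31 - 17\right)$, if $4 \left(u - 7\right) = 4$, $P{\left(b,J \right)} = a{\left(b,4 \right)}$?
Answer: $-896$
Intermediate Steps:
$P{\left(b,J \right)} = -8$ ($P{\left(b,J \right)} = \left(-2\right) 4 = -8$)
$u = 8$ ($u = 7 + \frac{1}{4} \cdot 4 = 7 + 1 = 8$)
$P{\left(4,4 \cdot 0 \right)} u \left(31 - 17\right) = \left(-8\right) 8 \left(31 - 17\right) = \left(-64\right) 14 = -896$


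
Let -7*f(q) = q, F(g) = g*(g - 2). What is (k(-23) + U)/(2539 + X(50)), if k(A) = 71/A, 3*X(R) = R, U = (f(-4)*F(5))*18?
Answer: 6639/112217 ≈ 0.059162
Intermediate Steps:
F(g) = g*(-2 + g)
f(q) = -q/7
U = 1080/7 (U = ((-1/7*(-4))*(5*(-2 + 5)))*18 = (4*(5*3)/7)*18 = ((4/7)*15)*18 = (60/7)*18 = 1080/7 ≈ 154.29)
X(R) = R/3
(k(-23) + U)/(2539 + X(50)) = (71/(-23) + 1080/7)/(2539 + (1/3)*50) = (71*(-1/23) + 1080/7)/(2539 + 50/3) = (-71/23 + 1080/7)/(7667/3) = (24343/161)*(3/7667) = 6639/112217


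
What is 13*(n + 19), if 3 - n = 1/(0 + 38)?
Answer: 10855/38 ≈ 285.66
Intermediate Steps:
n = 113/38 (n = 3 - 1/(0 + 38) = 3 - 1/38 = 113/38 ≈ 2.9737)
13*(n + 19) = 13*(113/38 + 19) = 13*(835/38) = 10855/38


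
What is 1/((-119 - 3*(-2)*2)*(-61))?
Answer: 1/6527 ≈ 0.00015321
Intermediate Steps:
1/((-119 - 3*(-2)*2)*(-61)) = 1/((-119 + 6*2)*(-61)) = 1/((-119 + 12)*(-61)) = 1/(-107*(-61)) = 1/6527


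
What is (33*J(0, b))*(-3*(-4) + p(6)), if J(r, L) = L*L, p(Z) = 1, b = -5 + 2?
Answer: 3861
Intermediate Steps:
b = -3
J(r, L) = L**2
(33*J(0, b))*(-3*(-4) + p(6)) = (33*(-3)**2)*(-3*(-4) + 1) = (33*9)*(12 + 1) = 297*13 = 3861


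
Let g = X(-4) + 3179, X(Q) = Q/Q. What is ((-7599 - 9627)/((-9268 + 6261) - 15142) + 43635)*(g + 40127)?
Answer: 34296928457187/18149 ≈ 1.8897e+9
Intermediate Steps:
X(Q) = 1
g = 3180 (g = 1 + 3179 = 3180)
((-7599 - 9627)/((-9268 + 6261) - 15142) + 43635)*(g + 40127) = ((-7599 - 9627)/((-9268 + 6261) - 15142) + 43635)*(3180 + 40127) = (-17226/(-3007 - 15142) + 43635)*43307 = (-17226/(-18149) + 43635)*43307 = (-17226*(-1/18149) + 43635)*43307 = (17226/18149 + 43635)*43307 = (791948841/18149)*43307 = 34296928457187/18149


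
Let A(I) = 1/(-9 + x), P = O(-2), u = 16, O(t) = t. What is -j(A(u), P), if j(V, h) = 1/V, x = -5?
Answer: 14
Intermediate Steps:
P = -2
A(I) = -1/14 (A(I) = 1/(-9 - 5) = 1/(-14) = -1/14)
-j(A(u), P) = -1/(-1/14) = -1*(-14) = 14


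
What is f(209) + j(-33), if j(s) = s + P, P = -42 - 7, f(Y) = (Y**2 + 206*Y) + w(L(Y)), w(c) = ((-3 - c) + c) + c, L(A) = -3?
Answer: 86647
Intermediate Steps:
w(c) = -3 + c
f(Y) = -6 + Y**2 + 206*Y (f(Y) = (Y**2 + 206*Y) + (-3 - 3) = (Y**2 + 206*Y) - 6 = -6 + Y**2 + 206*Y)
P = -49
j(s) = -49 + s (j(s) = s - 49 = -49 + s)
f(209) + j(-33) = (-6 + 209**2 + 206*209) + (-49 - 33) = (-6 + 43681 + 43054) - 82 = 86729 - 82 = 86647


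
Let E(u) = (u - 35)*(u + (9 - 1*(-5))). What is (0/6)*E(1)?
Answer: 0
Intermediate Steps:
E(u) = (-35 + u)*(14 + u) (E(u) = (-35 + u)*(u + (9 + 5)) = (-35 + u)*(u + 14) = (-35 + u)*(14 + u))
(0/6)*E(1) = (0/6)*(-490 + 1² - 21*1) = (0*(⅙))*(-490 + 1 - 21) = 0*(-510) = 0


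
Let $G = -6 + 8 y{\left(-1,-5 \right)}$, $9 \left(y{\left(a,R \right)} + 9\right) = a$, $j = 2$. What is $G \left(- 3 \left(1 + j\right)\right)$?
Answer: $710$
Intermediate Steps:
$y{\left(a,R \right)} = -9 + \frac{a}{9}$
$G = - \frac{710}{9}$ ($G = -6 + 8 \left(-9 + \frac{1}{9} \left(-1\right)\right) = -6 + 8 \left(-9 - \frac{1}{9}\right) = -6 + 8 \left(- \frac{82}{9}\right) = -6 - \frac{656}{9} = - \frac{710}{9} \approx -78.889$)
$G \left(- 3 \left(1 + j\right)\right) = - \frac{710 \left(- 3 \left(1 + 2\right)\right)}{9} = - \frac{710 \left(\left(-3\right) 3\right)}{9} = \left(- \frac{710}{9}\right) \left(-9\right) = 710$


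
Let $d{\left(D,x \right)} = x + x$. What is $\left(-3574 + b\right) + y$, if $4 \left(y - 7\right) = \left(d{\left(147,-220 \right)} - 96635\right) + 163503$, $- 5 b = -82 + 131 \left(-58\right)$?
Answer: $14576$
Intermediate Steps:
$b = 1536$ ($b = - \frac{-82 + 131 \left(-58\right)}{5} = - \frac{-82 - 7598}{5} = \left(- \frac{1}{5}\right) \left(-7680\right) = 1536$)
$d{\left(D,x \right)} = 2 x$
$y = 16614$ ($y = 7 + \frac{\left(2 \left(-220\right) - 96635\right) + 163503}{4} = 7 + \frac{\left(-440 - 96635\right) + 163503}{4} = 7 + \frac{-97075 + 163503}{4} = 7 + \frac{1}{4} \cdot 66428 = 7 + 16607 = 16614$)
$\left(-3574 + b\right) + y = \left(-3574 + 1536\right) + 16614 = -2038 + 16614 = 14576$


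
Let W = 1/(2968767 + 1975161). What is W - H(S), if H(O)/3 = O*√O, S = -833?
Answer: 1/4943928 + 17493*I*√17 ≈ 2.0227e-7 + 72126.0*I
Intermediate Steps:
H(O) = 3*O^(3/2) (H(O) = 3*(O*√O) = 3*O^(3/2))
W = 1/4943928 ≈ 2.0227e-7
W - H(S) = 1/4943928 - 3*(-833)^(3/2) = 1/4943928 - 3*(-5831*I*√17) = 1/4943928 - (-17493)*I*√17 = 1/4943928 + 17493*I*√17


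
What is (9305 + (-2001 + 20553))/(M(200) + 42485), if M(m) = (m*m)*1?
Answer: 27857/82485 ≈ 0.33772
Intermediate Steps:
M(m) = m² (M(m) = m²*1 = m²)
(9305 + (-2001 + 20553))/(M(200) + 42485) = (9305 + (-2001 + 20553))/(200² + 42485) = (9305 + 18552)/(40000 + 42485) = 27857/82485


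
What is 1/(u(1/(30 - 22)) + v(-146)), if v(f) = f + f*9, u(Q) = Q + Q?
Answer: -4/5839 ≈ -0.00068505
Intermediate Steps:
u(Q) = 2*Q
v(f) = 10*f (v(f) = f + 9*f = 10*f)
1/(u(1/(30 - 22)) + v(-146)) = 1/(2/(30 - 22) + 10*(-146)) = 1/(2/8 - 1460) = 1/(2*(1/8) - 1460) = 1/(1/4 - 1460) = 1/(-5839/4) = -4/5839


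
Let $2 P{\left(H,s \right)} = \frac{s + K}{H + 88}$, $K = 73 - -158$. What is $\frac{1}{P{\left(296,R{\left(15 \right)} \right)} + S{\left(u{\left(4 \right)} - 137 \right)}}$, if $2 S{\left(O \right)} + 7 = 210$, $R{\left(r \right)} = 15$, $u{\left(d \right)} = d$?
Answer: $\frac{128}{13033} \approx 0.0098212$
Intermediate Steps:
$K = 231$ ($K = 73 + 158 = 231$)
$P{\left(H,s \right)} = \frac{231 + s}{2 \left(88 + H\right)}$ ($P{\left(H,s \right)} = \frac{\left(s + 231\right) \frac{1}{H + 88}}{2} = \frac{\left(231 + s\right) \frac{1}{88 + H}}{2} = \frac{\frac{1}{88 + H} \left(231 + s\right)}{2} = \frac{231 + s}{2 \left(88 + H\right)}$)
$S{\left(O \right)} = \frac{203}{2}$ ($S{\left(O \right)} = - \frac{7}{2} + \frac{1}{2} \cdot 210 = - \frac{7}{2} + 105 = \frac{203}{2}$)
$\frac{1}{P{\left(296,R{\left(15 \right)} \right)} + S{\left(u{\left(4 \right)} - 137 \right)}} = \frac{1}{\frac{231 + 15}{2 \left(88 + 296\right)} + \frac{203}{2}} = \frac{1}{\frac{1}{2} \cdot \frac{1}{384} \cdot 246 + \frac{203}{2}} = \frac{1}{\frac{41}{128} + \frac{203}{2}} = \frac{1}{\frac{13033}{128}} = \frac{128}{13033}$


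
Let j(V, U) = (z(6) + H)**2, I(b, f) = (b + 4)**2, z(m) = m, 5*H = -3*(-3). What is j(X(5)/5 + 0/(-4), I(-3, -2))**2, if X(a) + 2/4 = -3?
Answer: 2313441/625 ≈ 3701.5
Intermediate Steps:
X(a) = -7/2 (X(a) = -1/2 - 3 = -7/2)
H = 9/5 (H = (-3*(-3))/5 = (1/5)*9 = 9/5 ≈ 1.8000)
I(b, f) = (4 + b)**2
j(V, U) = 1521/25 (j(V, U) = (6 + 9/5)**2 = (39/5)**2 = 1521/25)
j(X(5)/5 + 0/(-4), I(-3, -2))**2 = (1521/25)**2 = 2313441/625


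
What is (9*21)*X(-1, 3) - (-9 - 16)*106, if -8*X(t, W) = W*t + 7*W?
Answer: 8899/4 ≈ 2224.8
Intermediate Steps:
X(t, W) = -7*W/8 - W*t/8 (X(t, W) = -(W*t + 7*W)/8 = -(7*W + W*t)/8 = -7*W/8 - W*t/8)
(9*21)*X(-1, 3) - (-9 - 16)*106 = (9*21)*(-1/8*3*(7 - 1)) - (-9 - 16)*106 = 189*(-1/8*3*6) - (-25)*106 = 189*(-9/4) - 1*(-2650) = -1701/4 + 2650 = 8899/4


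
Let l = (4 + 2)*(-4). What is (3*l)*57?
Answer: -4104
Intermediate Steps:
l = -24 (l = 6*(-4) = -24)
(3*l)*57 = (3*(-24))*57 = -72*57 = -4104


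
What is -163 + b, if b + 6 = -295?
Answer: -464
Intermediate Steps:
b = -301 (b = -6 - 295 = -301)
-163 + b = -163 - 301 = -464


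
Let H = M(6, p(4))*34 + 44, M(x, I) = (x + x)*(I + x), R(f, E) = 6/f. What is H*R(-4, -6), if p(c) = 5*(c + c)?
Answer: -28218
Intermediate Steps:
p(c) = 10*c (p(c) = 5*(2*c) = 10*c)
M(x, I) = 2*x*(I + x) (M(x, I) = (2*x)*(I + x) = 2*x*(I + x))
H = 18812 (H = (2*6*(10*4 + 6))*34 + 44 = (2*6*(40 + 6))*34 + 44 = (2*6*46)*34 + 44 = 552*34 + 44 = 18768 + 44 = 18812)
H*R(-4, -6) = 18812*(6/(-4)) = 18812*(6*(-1/4)) = 18812*(-3/2) = -28218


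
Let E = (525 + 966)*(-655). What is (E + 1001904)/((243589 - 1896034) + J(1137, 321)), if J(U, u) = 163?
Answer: -25299/1652282 ≈ -0.015312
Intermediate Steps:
E = -976605 (E = 1491*(-655) = -976605)
(E + 1001904)/((243589 - 1896034) + J(1137, 321)) = (-976605 + 1001904)/((243589 - 1896034) + 163) = 25299/(-1652445 + 163) = 25299/(-1652282) = 25299*(-1/1652282) = -25299/1652282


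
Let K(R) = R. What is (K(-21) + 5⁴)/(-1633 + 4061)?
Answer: 151/607 ≈ 0.24876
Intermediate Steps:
(K(-21) + 5⁴)/(-1633 + 4061) = (-21 + 5⁴)/(-1633 + 4061) = (-21 + 625)/2428 = 604*(1/2428) = 151/607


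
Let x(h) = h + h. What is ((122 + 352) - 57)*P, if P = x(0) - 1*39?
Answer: -16263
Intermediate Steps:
x(h) = 2*h
P = -39 (P = 2*0 - 1*39 = 0 - 39 = -39)
((122 + 352) - 57)*P = ((122 + 352) - 57)*(-39) = (474 - 57)*(-39) = 417*(-39) = -16263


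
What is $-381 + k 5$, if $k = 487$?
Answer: $2054$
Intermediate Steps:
$-381 + k 5 = -381 + 487 \cdot 5 = -381 + 2435 = 2054$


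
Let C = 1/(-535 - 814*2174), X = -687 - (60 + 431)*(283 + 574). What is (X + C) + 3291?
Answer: -1226416156859/2932726 ≈ -4.1818e+5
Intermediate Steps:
X = -421474 (X = -687 - 491*857 = -687 - 1*420787 = -687 - 420787 = -421474)
C = -1/2932726 (C = (1/2174)/(-1349) = -1/1349*1/2174 = -1/2932726 ≈ -3.4098e-7)
(X + C) + 3291 = (-421474 - 1/2932726) + 3291 = -1236067758125/2932726 + 3291 = -1226416156859/2932726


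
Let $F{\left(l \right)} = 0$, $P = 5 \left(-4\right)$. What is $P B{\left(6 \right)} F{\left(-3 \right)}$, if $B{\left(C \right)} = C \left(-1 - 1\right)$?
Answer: $0$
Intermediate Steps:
$P = -20$
$B{\left(C \right)} = - 2 C$ ($B{\left(C \right)} = C \left(-2\right) = - 2 C$)
$P B{\left(6 \right)} F{\left(-3 \right)} = - 20 \left(\left(-2\right) 6\right) 0 = \left(-20\right) \left(-12\right) 0 = 240 \cdot 0 = 0$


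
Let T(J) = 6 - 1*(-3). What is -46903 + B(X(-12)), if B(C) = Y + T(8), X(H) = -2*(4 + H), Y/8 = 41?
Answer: -46566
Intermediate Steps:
Y = 328 (Y = 8*41 = 328)
X(H) = -8 - 2*H
T(J) = 9 (T(J) = 6 + 3 = 9)
B(C) = 337 (B(C) = 328 + 9 = 337)
-46903 + B(X(-12)) = -46903 + 337 = -46566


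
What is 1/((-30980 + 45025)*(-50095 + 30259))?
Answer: -1/278596620 ≈ -3.5894e-9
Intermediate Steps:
1/((-30980 + 45025)*(-50095 + 30259)) = 1/(14045*(-19836)) = 1/(-278596620) = -1/278596620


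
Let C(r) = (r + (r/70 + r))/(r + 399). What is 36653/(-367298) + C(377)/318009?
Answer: -105522253289809/1057466177521040 ≈ -0.099788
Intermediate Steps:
C(r) = 141*r/(70*(399 + r)) (C(r) = (r + (r*(1/70) + r))/(399 + r) = (r + (r/70 + r))/(399 + r) = (r + 71*r/70)/(399 + r) = (141*r/70)/(399 + r) = 141*r/(70*(399 + r)))
36653/(-367298) + C(377)/318009 = 36653/(-367298) + ((141/70)*377/(399 + 377))/318009 = 36653*(-1/367298) + ((141/70)*377/776)*(1/318009) = -36653/367298 + ((141/70)*377*(1/776))*(1/318009) = -36653/367298 + (53157/54320)*(1/318009) = -36653/367298 + 17719/5758082960 = -105522253289809/1057466177521040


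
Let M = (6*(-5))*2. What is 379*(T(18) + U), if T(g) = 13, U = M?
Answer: -17813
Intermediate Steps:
M = -60 (M = -30*2 = -60)
U = -60
379*(T(18) + U) = 379*(13 - 60) = 379*(-47) = -17813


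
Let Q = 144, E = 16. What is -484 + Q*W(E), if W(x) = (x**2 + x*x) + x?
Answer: 75548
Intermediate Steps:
W(x) = x + 2*x**2 (W(x) = (x**2 + x**2) + x = 2*x**2 + x = x + 2*x**2)
-484 + Q*W(E) = -484 + 144*(16*(1 + 2*16)) = -484 + 144*(16*(1 + 32)) = -484 + 144*(16*33) = -484 + 144*528 = -484 + 76032 = 75548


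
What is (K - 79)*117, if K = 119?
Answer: 4680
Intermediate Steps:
(K - 79)*117 = (119 - 79)*117 = 40*117 = 4680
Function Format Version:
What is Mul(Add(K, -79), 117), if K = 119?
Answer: 4680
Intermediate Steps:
Mul(Add(K, -79), 117) = Mul(Add(119, -79), 117) = Mul(40, 117) = 4680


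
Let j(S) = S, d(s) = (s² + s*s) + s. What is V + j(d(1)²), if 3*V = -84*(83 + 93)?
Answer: -4919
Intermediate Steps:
d(s) = s + 2*s² (d(s) = (s² + s²) + s = 2*s² + s = s + 2*s²)
V = -4928 (V = (-84*(83 + 93))/3 = (-84*176)/3 = (⅓)*(-14784) = -4928)
V + j(d(1)²) = -4928 + (1*(1 + 2*1))² = -4928 + (1*(1 + 2))² = -4928 + (1*3)² = -4928 + 3² = -4928 + 9 = -4919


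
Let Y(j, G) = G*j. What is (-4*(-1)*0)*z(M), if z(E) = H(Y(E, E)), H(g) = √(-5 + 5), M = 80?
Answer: 0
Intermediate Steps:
H(g) = 0 (H(g) = √0 = 0)
z(E) = 0
(-4*(-1)*0)*z(M) = (-4*(-1)*0)*0 = (4*0)*0 = 0*0 = 0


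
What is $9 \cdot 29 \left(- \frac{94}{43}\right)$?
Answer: $- \frac{24534}{43} \approx -570.56$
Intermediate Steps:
$9 \cdot 29 \left(- \frac{94}{43}\right) = 261 \left(\left(-94\right) \frac{1}{43}\right) = 261 \left(- \frac{94}{43}\right) = - \frac{24534}{43}$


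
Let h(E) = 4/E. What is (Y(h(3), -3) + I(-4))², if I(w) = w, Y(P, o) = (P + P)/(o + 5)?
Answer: 64/9 ≈ 7.1111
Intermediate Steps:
Y(P, o) = 2*P/(5 + o) (Y(P, o) = (2*P)/(5 + o) = 2*P/(5 + o))
(Y(h(3), -3) + I(-4))² = (2*(4/3)/(5 - 3) - 4)² = (2*(4*(⅓))/2 - 4)² = (2*(4/3)*(½) - 4)² = (4/3 - 4)² = (-8/3)² = 64/9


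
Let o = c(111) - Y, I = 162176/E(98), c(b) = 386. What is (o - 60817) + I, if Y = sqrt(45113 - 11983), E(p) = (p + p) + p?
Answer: -1257467/21 - sqrt(33130) ≈ -60061.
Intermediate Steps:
E(p) = 3*p (E(p) = 2*p + p = 3*p)
I = 11584/21 (I = 162176/((3*98)) = 162176/294 = 162176*(1/294) = 11584/21 ≈ 551.62)
Y = sqrt(33130) ≈ 182.02
o = 386 - sqrt(33130) ≈ 203.98
(o - 60817) + I = ((386 - sqrt(33130)) - 60817) + 11584/21 = (-60431 - sqrt(33130)) + 11584/21 = -1257467/21 - sqrt(33130)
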